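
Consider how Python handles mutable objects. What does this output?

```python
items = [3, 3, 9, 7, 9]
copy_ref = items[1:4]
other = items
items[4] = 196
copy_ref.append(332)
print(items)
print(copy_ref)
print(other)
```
[3, 3, 9, 7, 196]
[3, 9, 7, 332]
[3, 3, 9, 7, 196]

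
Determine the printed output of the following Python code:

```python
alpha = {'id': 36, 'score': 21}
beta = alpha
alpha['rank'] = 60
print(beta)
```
{'id': 36, 'score': 21, 'rank': 60}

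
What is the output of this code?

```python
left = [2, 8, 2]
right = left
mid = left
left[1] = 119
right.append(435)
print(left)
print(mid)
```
[2, 119, 2, 435]
[2, 119, 2, 435]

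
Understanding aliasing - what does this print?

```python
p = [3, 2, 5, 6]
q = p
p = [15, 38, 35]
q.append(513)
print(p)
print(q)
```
[15, 38, 35]
[3, 2, 5, 6, 513]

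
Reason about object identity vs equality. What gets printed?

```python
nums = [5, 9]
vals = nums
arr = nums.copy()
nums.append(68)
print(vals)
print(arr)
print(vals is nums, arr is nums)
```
[5, 9, 68]
[5, 9]
True False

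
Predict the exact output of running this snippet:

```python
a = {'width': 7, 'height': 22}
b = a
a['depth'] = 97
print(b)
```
{'width': 7, 'height': 22, 'depth': 97}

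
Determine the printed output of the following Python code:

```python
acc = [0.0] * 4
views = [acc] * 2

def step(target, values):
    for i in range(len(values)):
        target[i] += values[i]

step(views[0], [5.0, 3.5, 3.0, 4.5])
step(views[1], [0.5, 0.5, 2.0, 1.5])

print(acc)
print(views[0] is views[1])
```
[5.5, 4.0, 5.0, 6.0]
True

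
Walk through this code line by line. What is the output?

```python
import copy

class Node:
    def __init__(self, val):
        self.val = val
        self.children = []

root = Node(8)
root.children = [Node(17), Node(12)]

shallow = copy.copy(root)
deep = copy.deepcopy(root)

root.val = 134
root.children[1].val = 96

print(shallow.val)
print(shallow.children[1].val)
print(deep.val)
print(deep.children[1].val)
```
8
96
8
12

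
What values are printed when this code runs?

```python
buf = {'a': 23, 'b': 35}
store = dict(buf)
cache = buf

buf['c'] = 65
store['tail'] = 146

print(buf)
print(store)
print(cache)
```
{'a': 23, 'b': 35, 'c': 65}
{'a': 23, 'b': 35, 'tail': 146}
{'a': 23, 'b': 35, 'c': 65}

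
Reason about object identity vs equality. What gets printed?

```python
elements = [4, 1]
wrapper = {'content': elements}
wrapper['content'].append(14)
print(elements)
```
[4, 1, 14]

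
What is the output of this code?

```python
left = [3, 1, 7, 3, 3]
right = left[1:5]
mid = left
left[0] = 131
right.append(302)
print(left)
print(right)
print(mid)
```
[131, 1, 7, 3, 3]
[1, 7, 3, 3, 302]
[131, 1, 7, 3, 3]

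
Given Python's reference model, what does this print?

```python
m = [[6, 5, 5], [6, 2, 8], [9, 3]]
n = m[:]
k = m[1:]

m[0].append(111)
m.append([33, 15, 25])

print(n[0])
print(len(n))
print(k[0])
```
[6, 5, 5, 111]
3
[6, 2, 8]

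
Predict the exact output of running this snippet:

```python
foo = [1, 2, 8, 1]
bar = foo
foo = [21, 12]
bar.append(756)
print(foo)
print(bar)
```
[21, 12]
[1, 2, 8, 1, 756]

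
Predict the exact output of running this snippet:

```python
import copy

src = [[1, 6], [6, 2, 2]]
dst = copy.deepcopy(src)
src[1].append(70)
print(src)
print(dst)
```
[[1, 6], [6, 2, 2, 70]]
[[1, 6], [6, 2, 2]]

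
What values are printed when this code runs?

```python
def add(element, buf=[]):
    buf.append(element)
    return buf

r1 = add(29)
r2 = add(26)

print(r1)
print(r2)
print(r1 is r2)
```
[29, 26]
[29, 26]
True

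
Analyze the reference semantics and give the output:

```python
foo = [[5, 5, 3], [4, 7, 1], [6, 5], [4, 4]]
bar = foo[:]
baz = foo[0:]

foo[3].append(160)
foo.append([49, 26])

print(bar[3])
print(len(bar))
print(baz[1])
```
[4, 4, 160]
4
[4, 7, 1]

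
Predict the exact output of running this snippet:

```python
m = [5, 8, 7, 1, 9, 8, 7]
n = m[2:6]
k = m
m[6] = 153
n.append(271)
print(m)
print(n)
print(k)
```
[5, 8, 7, 1, 9, 8, 153]
[7, 1, 9, 8, 271]
[5, 8, 7, 1, 9, 8, 153]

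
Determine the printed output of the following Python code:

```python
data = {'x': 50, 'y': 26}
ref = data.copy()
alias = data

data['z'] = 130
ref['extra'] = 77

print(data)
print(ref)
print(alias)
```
{'x': 50, 'y': 26, 'z': 130}
{'x': 50, 'y': 26, 'extra': 77}
{'x': 50, 'y': 26, 'z': 130}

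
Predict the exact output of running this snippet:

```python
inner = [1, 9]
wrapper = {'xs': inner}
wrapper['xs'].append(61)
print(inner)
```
[1, 9, 61]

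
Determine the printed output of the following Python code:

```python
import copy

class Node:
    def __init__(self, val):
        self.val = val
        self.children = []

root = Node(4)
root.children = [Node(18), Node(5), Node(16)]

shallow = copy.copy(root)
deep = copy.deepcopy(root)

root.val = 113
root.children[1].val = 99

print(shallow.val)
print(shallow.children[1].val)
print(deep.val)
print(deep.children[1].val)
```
4
99
4
5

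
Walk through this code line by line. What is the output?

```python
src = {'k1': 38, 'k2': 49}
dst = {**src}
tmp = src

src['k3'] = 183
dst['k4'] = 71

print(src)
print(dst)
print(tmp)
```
{'k1': 38, 'k2': 49, 'k3': 183}
{'k1': 38, 'k2': 49, 'k4': 71}
{'k1': 38, 'k2': 49, 'k3': 183}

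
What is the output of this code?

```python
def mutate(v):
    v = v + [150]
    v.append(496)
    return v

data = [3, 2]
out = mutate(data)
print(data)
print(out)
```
[3, 2]
[3, 2, 150, 496]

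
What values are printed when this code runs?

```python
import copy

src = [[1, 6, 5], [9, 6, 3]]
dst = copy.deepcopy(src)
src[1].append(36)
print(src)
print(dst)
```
[[1, 6, 5], [9, 6, 3, 36]]
[[1, 6, 5], [9, 6, 3]]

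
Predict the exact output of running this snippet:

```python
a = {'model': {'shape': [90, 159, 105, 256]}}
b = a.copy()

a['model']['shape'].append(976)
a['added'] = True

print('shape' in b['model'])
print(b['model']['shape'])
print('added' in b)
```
True
[90, 159, 105, 256, 976]
False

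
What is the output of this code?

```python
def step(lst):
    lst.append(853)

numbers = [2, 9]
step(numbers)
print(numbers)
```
[2, 9, 853]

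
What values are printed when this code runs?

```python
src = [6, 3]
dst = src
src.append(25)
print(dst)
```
[6, 3, 25]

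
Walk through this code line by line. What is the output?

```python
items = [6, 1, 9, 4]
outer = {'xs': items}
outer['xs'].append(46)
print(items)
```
[6, 1, 9, 4, 46]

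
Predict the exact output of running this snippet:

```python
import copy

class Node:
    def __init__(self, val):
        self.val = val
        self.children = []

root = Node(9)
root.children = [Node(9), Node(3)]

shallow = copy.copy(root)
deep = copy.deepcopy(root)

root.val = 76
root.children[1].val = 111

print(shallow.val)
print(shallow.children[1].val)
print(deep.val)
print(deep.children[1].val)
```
9
111
9
3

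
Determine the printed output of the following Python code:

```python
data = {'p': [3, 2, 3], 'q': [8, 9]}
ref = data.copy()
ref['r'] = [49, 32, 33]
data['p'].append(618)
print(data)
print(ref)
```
{'p': [3, 2, 3, 618], 'q': [8, 9]}
{'p': [3, 2, 3, 618], 'q': [8, 9], 'r': [49, 32, 33]}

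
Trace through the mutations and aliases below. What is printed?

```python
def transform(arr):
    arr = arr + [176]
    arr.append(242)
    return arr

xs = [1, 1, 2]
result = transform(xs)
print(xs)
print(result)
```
[1, 1, 2]
[1, 1, 2, 176, 242]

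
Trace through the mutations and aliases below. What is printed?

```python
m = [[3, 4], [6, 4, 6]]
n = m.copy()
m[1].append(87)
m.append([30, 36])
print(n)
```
[[3, 4], [6, 4, 6, 87]]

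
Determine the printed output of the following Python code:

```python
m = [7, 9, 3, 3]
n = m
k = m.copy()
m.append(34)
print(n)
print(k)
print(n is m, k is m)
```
[7, 9, 3, 3, 34]
[7, 9, 3, 3]
True False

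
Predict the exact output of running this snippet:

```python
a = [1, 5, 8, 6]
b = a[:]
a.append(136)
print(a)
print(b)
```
[1, 5, 8, 6, 136]
[1, 5, 8, 6]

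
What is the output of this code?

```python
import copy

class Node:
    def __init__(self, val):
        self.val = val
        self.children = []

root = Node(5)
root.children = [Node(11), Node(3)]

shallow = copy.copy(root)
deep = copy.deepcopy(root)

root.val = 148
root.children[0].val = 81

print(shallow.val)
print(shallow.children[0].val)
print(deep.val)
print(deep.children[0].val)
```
5
81
5
11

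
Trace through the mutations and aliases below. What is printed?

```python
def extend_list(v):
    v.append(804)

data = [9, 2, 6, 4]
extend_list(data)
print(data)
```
[9, 2, 6, 4, 804]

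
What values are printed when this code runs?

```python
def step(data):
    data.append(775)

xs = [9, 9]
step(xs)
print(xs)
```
[9, 9, 775]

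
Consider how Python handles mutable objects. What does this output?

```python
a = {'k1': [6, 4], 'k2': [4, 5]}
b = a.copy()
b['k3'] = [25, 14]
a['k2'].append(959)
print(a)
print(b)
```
{'k1': [6, 4], 'k2': [4, 5, 959]}
{'k1': [6, 4], 'k2': [4, 5, 959], 'k3': [25, 14]}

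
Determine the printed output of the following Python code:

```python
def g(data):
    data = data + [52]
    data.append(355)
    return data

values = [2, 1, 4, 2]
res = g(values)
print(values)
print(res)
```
[2, 1, 4, 2]
[2, 1, 4, 2, 52, 355]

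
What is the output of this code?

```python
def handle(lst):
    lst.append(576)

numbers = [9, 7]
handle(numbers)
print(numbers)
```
[9, 7, 576]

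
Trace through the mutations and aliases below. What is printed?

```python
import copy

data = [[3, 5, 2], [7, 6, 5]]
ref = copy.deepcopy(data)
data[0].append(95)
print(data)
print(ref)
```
[[3, 5, 2, 95], [7, 6, 5]]
[[3, 5, 2], [7, 6, 5]]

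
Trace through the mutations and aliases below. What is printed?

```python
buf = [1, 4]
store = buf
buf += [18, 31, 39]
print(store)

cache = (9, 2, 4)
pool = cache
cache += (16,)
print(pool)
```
[1, 4, 18, 31, 39]
(9, 2, 4)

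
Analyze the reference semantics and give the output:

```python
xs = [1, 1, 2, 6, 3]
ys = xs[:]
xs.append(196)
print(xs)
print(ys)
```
[1, 1, 2, 6, 3, 196]
[1, 1, 2, 6, 3]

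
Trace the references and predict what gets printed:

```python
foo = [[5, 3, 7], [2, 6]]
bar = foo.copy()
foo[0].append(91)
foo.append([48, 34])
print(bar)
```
[[5, 3, 7, 91], [2, 6]]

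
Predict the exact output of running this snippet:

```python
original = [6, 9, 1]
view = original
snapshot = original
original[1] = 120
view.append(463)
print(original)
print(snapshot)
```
[6, 120, 1, 463]
[6, 120, 1, 463]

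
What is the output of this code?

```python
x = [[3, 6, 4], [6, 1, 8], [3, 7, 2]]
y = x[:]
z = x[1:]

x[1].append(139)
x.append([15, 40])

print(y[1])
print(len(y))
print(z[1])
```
[6, 1, 8, 139]
3
[3, 7, 2]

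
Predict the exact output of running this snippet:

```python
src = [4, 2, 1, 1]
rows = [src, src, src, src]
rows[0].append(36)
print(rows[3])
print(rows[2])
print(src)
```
[4, 2, 1, 1, 36]
[4, 2, 1, 1, 36]
[4, 2, 1, 1, 36]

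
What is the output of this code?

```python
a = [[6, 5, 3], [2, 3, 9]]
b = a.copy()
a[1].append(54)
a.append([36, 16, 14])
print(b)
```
[[6, 5, 3], [2, 3, 9, 54]]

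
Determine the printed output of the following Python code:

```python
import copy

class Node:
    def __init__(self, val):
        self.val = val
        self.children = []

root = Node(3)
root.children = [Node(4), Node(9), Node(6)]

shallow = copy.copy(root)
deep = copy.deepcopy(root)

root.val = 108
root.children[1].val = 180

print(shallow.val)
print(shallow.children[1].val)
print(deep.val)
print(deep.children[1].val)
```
3
180
3
9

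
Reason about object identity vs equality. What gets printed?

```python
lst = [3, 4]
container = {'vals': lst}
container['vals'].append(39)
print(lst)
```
[3, 4, 39]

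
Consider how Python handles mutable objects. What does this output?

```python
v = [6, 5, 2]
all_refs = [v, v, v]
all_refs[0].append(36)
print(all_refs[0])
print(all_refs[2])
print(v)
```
[6, 5, 2, 36]
[6, 5, 2, 36]
[6, 5, 2, 36]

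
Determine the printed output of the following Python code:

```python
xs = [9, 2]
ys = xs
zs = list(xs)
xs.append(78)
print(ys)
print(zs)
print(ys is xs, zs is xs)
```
[9, 2, 78]
[9, 2]
True False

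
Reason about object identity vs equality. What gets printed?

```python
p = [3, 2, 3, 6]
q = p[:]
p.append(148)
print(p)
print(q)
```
[3, 2, 3, 6, 148]
[3, 2, 3, 6]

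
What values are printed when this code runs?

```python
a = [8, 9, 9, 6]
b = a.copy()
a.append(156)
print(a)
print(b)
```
[8, 9, 9, 6, 156]
[8, 9, 9, 6]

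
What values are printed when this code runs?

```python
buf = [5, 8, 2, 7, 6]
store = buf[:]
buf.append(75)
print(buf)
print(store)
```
[5, 8, 2, 7, 6, 75]
[5, 8, 2, 7, 6]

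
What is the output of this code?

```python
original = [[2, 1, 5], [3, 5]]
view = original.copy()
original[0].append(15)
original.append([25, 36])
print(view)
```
[[2, 1, 5, 15], [3, 5]]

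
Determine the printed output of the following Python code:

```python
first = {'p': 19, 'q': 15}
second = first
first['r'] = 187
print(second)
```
{'p': 19, 'q': 15, 'r': 187}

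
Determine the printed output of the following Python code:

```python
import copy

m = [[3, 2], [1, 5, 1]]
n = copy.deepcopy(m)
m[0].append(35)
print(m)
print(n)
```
[[3, 2, 35], [1, 5, 1]]
[[3, 2], [1, 5, 1]]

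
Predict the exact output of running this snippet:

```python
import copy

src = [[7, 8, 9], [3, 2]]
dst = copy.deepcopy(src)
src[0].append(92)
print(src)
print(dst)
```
[[7, 8, 9, 92], [3, 2]]
[[7, 8, 9], [3, 2]]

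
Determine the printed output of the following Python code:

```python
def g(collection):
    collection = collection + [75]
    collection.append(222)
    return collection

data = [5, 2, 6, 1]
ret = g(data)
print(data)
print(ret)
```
[5, 2, 6, 1]
[5, 2, 6, 1, 75, 222]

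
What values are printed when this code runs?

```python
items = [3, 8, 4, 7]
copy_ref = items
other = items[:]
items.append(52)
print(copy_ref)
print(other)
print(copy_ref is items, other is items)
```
[3, 8, 4, 7, 52]
[3, 8, 4, 7]
True False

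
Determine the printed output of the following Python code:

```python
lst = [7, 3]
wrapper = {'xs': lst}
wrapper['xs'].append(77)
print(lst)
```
[7, 3, 77]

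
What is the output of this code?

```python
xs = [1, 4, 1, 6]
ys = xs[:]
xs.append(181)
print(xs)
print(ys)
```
[1, 4, 1, 6, 181]
[1, 4, 1, 6]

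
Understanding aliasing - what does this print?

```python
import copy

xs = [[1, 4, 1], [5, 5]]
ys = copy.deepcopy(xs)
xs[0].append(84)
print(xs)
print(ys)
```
[[1, 4, 1, 84], [5, 5]]
[[1, 4, 1], [5, 5]]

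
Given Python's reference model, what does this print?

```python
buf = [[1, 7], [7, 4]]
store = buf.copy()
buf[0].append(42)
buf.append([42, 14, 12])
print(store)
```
[[1, 7, 42], [7, 4]]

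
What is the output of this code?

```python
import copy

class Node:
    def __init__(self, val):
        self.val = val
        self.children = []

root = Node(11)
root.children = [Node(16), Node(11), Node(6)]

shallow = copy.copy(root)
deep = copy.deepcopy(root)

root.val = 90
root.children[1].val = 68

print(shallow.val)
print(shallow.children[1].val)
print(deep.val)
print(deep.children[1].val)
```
11
68
11
11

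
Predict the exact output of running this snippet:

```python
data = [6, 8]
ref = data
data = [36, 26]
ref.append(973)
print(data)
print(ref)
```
[36, 26]
[6, 8, 973]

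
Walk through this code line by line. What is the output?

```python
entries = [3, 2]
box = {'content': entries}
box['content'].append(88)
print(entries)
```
[3, 2, 88]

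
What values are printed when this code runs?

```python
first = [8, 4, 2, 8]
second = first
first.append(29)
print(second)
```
[8, 4, 2, 8, 29]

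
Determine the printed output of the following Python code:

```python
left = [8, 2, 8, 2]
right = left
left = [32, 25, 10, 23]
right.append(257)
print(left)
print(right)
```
[32, 25, 10, 23]
[8, 2, 8, 2, 257]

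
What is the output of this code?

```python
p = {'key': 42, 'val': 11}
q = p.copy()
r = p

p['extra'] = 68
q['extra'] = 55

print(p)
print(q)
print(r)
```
{'key': 42, 'val': 11, 'extra': 68}
{'key': 42, 'val': 11, 'extra': 55}
{'key': 42, 'val': 11, 'extra': 68}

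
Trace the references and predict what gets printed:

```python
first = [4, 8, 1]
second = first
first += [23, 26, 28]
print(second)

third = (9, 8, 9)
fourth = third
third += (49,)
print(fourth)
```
[4, 8, 1, 23, 26, 28]
(9, 8, 9)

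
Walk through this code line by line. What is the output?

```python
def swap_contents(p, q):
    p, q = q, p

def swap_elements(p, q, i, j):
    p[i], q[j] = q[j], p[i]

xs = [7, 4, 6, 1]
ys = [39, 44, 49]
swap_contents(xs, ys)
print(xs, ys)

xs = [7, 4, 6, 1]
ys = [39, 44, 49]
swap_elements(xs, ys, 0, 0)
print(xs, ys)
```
[7, 4, 6, 1] [39, 44, 49]
[39, 4, 6, 1] [7, 44, 49]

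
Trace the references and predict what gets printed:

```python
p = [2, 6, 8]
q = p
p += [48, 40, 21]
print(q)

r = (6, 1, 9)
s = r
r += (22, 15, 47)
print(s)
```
[2, 6, 8, 48, 40, 21]
(6, 1, 9)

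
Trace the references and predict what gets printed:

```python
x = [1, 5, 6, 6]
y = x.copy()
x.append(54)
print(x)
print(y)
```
[1, 5, 6, 6, 54]
[1, 5, 6, 6]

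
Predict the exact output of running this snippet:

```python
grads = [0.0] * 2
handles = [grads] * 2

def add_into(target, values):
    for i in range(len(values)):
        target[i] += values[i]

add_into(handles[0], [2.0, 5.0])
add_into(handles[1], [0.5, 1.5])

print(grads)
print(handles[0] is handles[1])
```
[2.5, 6.5]
True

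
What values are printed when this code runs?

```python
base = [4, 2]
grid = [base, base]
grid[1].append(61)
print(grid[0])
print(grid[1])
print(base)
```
[4, 2, 61]
[4, 2, 61]
[4, 2, 61]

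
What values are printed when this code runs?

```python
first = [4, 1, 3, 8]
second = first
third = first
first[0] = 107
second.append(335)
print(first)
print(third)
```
[107, 1, 3, 8, 335]
[107, 1, 3, 8, 335]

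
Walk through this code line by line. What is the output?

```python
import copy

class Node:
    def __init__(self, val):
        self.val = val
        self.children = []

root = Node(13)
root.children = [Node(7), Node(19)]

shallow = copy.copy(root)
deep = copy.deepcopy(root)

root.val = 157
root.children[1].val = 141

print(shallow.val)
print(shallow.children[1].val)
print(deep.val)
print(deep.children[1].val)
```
13
141
13
19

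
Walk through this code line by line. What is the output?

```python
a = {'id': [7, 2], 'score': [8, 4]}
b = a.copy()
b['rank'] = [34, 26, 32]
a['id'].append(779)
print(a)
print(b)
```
{'id': [7, 2, 779], 'score': [8, 4]}
{'id': [7, 2, 779], 'score': [8, 4], 'rank': [34, 26, 32]}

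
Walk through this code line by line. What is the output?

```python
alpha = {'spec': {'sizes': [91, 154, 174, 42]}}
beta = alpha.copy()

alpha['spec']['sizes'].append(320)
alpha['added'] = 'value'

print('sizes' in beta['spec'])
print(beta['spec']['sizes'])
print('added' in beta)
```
True
[91, 154, 174, 42, 320]
False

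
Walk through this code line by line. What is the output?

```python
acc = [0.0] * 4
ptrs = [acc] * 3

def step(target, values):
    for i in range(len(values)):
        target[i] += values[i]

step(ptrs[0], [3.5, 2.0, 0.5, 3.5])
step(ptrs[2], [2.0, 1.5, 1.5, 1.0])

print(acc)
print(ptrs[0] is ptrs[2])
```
[5.5, 3.5, 2.0, 4.5]
True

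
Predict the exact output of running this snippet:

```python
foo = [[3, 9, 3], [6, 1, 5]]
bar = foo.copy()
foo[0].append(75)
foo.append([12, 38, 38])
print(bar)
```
[[3, 9, 3, 75], [6, 1, 5]]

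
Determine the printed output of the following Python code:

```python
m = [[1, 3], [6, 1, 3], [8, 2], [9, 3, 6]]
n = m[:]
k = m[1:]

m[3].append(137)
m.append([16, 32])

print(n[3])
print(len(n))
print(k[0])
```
[9, 3, 6, 137]
4
[6, 1, 3]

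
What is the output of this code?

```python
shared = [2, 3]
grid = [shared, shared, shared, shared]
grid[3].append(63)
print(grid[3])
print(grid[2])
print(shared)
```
[2, 3, 63]
[2, 3, 63]
[2, 3, 63]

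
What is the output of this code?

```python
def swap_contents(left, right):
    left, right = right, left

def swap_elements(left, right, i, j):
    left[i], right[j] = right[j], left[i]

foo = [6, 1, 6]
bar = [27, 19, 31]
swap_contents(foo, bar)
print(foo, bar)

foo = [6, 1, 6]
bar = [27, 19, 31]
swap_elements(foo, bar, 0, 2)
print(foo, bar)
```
[6, 1, 6] [27, 19, 31]
[31, 1, 6] [27, 19, 6]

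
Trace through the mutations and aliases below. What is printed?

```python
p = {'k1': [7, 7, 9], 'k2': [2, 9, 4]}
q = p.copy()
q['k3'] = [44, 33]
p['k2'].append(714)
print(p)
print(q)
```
{'k1': [7, 7, 9], 'k2': [2, 9, 4, 714]}
{'k1': [7, 7, 9], 'k2': [2, 9, 4, 714], 'k3': [44, 33]}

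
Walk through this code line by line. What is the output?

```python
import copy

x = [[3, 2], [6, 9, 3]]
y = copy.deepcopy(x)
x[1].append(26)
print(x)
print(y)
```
[[3, 2], [6, 9, 3, 26]]
[[3, 2], [6, 9, 3]]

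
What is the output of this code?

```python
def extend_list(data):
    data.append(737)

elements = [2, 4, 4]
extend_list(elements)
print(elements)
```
[2, 4, 4, 737]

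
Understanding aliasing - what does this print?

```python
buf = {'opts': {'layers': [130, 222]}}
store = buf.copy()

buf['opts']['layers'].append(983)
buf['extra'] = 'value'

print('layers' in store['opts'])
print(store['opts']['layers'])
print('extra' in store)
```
True
[130, 222, 983]
False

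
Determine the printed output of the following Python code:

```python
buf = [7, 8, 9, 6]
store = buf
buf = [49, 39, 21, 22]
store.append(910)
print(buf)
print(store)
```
[49, 39, 21, 22]
[7, 8, 9, 6, 910]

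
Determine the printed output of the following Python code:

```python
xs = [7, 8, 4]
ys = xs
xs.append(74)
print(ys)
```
[7, 8, 4, 74]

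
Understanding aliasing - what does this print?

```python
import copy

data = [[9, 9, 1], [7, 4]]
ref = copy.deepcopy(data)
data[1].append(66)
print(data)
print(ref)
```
[[9, 9, 1], [7, 4, 66]]
[[9, 9, 1], [7, 4]]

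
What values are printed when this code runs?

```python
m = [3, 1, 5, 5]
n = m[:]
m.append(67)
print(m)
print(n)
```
[3, 1, 5, 5, 67]
[3, 1, 5, 5]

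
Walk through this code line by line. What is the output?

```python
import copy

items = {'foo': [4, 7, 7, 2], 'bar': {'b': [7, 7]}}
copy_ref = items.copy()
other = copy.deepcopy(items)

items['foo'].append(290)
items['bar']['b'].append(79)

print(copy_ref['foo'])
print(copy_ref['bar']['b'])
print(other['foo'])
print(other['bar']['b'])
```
[4, 7, 7, 2, 290]
[7, 7, 79]
[4, 7, 7, 2]
[7, 7]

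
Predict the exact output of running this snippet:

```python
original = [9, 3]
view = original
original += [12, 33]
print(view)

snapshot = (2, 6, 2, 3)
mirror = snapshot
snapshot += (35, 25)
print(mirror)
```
[9, 3, 12, 33]
(2, 6, 2, 3)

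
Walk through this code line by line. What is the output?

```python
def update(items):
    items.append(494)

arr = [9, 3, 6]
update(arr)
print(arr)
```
[9, 3, 6, 494]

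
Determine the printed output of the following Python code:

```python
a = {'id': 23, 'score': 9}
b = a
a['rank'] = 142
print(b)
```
{'id': 23, 'score': 9, 'rank': 142}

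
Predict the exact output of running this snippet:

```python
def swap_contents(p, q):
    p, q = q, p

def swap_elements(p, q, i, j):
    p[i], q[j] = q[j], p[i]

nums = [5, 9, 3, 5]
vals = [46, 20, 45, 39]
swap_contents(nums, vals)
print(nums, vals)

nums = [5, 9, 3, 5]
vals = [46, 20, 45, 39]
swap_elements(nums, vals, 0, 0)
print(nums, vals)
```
[5, 9, 3, 5] [46, 20, 45, 39]
[46, 9, 3, 5] [5, 20, 45, 39]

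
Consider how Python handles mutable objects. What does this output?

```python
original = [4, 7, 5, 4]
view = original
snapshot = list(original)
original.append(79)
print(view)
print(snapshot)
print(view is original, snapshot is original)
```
[4, 7, 5, 4, 79]
[4, 7, 5, 4]
True False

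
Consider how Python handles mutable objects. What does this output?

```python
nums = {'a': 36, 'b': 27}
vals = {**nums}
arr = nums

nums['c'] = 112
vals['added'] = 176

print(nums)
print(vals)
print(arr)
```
{'a': 36, 'b': 27, 'c': 112}
{'a': 36, 'b': 27, 'added': 176}
{'a': 36, 'b': 27, 'c': 112}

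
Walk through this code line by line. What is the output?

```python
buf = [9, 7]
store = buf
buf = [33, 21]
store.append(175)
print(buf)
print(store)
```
[33, 21]
[9, 7, 175]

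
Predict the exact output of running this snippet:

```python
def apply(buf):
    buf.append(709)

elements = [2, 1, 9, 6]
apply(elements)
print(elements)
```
[2, 1, 9, 6, 709]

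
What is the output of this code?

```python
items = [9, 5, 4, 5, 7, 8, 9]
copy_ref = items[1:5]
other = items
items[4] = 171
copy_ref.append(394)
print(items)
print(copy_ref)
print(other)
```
[9, 5, 4, 5, 171, 8, 9]
[5, 4, 5, 7, 394]
[9, 5, 4, 5, 171, 8, 9]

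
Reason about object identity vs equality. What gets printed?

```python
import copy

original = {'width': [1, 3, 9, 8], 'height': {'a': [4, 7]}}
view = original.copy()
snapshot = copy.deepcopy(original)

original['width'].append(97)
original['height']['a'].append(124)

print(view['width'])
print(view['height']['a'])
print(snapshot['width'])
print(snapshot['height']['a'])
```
[1, 3, 9, 8, 97]
[4, 7, 124]
[1, 3, 9, 8]
[4, 7]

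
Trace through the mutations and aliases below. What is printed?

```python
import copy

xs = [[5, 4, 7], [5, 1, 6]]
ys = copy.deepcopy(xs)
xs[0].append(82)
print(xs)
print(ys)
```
[[5, 4, 7, 82], [5, 1, 6]]
[[5, 4, 7], [5, 1, 6]]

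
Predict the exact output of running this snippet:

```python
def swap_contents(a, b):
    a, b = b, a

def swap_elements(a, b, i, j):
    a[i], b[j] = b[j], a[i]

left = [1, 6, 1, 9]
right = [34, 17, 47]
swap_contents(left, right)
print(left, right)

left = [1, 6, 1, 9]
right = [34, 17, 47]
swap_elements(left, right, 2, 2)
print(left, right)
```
[1, 6, 1, 9] [34, 17, 47]
[1, 6, 47, 9] [34, 17, 1]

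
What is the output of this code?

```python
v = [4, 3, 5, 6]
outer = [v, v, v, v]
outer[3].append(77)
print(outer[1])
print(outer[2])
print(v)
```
[4, 3, 5, 6, 77]
[4, 3, 5, 6, 77]
[4, 3, 5, 6, 77]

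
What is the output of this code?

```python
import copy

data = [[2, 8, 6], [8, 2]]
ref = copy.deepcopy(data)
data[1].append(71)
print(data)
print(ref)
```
[[2, 8, 6], [8, 2, 71]]
[[2, 8, 6], [8, 2]]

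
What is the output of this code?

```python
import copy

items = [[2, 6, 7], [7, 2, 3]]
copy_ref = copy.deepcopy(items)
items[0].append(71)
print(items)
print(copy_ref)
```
[[2, 6, 7, 71], [7, 2, 3]]
[[2, 6, 7], [7, 2, 3]]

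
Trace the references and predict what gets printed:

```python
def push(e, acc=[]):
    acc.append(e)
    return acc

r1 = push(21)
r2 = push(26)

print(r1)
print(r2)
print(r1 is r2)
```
[21, 26]
[21, 26]
True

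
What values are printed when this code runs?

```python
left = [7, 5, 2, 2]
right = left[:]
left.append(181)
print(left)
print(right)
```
[7, 5, 2, 2, 181]
[7, 5, 2, 2]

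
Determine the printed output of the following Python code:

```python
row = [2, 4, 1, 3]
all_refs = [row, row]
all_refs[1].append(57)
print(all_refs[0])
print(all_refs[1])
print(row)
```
[2, 4, 1, 3, 57]
[2, 4, 1, 3, 57]
[2, 4, 1, 3, 57]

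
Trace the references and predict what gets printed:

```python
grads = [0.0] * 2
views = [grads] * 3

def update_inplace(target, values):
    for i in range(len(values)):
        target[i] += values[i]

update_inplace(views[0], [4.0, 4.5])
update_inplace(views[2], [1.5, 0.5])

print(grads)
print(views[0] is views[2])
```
[5.5, 5.0]
True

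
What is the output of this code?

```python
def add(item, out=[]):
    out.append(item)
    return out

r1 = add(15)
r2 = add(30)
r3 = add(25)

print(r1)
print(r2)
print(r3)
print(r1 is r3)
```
[15, 30, 25]
[15, 30, 25]
[15, 30, 25]
True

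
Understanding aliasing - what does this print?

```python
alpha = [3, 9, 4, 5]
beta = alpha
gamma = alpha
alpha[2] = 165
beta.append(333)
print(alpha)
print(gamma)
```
[3, 9, 165, 5, 333]
[3, 9, 165, 5, 333]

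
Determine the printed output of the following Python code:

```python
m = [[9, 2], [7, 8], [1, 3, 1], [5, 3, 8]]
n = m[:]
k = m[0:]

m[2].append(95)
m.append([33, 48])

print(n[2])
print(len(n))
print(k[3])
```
[1, 3, 1, 95]
4
[5, 3, 8]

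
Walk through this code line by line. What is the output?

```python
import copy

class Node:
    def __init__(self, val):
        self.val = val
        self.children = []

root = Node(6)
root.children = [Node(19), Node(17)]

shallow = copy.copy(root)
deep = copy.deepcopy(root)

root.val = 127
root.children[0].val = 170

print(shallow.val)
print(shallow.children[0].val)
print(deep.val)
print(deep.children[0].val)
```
6
170
6
19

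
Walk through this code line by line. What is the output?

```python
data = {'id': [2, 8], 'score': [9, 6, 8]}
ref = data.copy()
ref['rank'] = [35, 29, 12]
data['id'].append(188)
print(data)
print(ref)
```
{'id': [2, 8, 188], 'score': [9, 6, 8]}
{'id': [2, 8, 188], 'score': [9, 6, 8], 'rank': [35, 29, 12]}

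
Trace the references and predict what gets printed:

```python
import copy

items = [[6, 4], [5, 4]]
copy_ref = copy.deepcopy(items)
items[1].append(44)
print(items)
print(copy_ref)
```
[[6, 4], [5, 4, 44]]
[[6, 4], [5, 4]]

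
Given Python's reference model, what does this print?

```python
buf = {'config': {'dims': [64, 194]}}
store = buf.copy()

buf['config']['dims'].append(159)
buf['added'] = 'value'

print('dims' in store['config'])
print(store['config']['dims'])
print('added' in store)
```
True
[64, 194, 159]
False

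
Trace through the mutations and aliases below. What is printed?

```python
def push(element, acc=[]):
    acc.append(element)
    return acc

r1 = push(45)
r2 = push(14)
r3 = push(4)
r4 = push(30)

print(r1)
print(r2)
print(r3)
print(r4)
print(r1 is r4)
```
[45, 14, 4, 30]
[45, 14, 4, 30]
[45, 14, 4, 30]
[45, 14, 4, 30]
True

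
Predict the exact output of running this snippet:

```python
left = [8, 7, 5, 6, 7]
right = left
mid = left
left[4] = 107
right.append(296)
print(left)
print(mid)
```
[8, 7, 5, 6, 107, 296]
[8, 7, 5, 6, 107, 296]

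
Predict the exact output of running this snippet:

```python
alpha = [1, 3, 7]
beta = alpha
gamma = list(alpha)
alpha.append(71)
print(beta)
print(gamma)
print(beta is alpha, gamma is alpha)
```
[1, 3, 7, 71]
[1, 3, 7]
True False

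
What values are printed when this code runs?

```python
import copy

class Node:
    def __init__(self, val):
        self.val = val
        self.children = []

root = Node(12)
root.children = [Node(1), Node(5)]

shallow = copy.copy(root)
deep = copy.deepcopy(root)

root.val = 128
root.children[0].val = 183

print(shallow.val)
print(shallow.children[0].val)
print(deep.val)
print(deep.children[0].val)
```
12
183
12
1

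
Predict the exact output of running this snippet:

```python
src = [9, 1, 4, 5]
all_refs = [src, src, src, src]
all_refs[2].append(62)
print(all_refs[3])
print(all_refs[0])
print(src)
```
[9, 1, 4, 5, 62]
[9, 1, 4, 5, 62]
[9, 1, 4, 5, 62]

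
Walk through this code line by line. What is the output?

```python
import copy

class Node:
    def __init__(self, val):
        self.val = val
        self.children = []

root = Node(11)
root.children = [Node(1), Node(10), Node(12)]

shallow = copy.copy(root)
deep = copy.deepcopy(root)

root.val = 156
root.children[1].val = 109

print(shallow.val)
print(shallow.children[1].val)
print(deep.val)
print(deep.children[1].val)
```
11
109
11
10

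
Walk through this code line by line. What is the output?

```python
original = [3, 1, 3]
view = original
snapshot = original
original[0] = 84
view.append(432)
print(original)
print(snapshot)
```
[84, 1, 3, 432]
[84, 1, 3, 432]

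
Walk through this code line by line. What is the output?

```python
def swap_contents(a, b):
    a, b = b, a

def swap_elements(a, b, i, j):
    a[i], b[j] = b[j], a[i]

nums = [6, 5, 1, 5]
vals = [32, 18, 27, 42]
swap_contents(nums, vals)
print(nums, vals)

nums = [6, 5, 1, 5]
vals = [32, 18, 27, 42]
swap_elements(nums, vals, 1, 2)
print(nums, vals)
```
[6, 5, 1, 5] [32, 18, 27, 42]
[6, 27, 1, 5] [32, 18, 5, 42]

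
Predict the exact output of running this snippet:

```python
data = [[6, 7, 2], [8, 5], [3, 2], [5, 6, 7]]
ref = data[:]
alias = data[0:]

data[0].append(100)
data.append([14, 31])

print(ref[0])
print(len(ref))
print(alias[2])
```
[6, 7, 2, 100]
4
[3, 2]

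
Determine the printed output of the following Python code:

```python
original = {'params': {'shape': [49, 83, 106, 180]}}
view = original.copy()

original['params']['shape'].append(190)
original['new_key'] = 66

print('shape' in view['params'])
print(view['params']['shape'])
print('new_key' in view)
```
True
[49, 83, 106, 180, 190]
False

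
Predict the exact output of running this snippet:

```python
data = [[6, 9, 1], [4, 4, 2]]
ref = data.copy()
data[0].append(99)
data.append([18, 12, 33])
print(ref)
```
[[6, 9, 1, 99], [4, 4, 2]]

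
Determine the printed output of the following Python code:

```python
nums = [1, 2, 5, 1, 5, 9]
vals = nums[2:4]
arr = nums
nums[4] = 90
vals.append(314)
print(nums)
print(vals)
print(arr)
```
[1, 2, 5, 1, 90, 9]
[5, 1, 314]
[1, 2, 5, 1, 90, 9]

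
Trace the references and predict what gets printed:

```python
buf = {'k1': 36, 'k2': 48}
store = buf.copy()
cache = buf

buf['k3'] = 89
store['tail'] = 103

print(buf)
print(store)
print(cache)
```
{'k1': 36, 'k2': 48, 'k3': 89}
{'k1': 36, 'k2': 48, 'tail': 103}
{'k1': 36, 'k2': 48, 'k3': 89}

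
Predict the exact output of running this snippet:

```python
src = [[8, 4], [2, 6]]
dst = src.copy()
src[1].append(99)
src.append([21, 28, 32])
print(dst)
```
[[8, 4], [2, 6, 99]]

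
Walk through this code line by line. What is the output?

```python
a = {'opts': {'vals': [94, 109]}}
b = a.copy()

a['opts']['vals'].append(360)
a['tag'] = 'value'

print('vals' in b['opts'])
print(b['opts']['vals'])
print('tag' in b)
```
True
[94, 109, 360]
False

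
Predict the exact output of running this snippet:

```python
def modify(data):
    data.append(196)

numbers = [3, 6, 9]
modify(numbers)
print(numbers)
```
[3, 6, 9, 196]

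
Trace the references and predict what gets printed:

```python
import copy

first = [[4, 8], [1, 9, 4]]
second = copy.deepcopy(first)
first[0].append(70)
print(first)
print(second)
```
[[4, 8, 70], [1, 9, 4]]
[[4, 8], [1, 9, 4]]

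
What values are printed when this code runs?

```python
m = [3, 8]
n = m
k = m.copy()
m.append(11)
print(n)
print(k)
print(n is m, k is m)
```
[3, 8, 11]
[3, 8]
True False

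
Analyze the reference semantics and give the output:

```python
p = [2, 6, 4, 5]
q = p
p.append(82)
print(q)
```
[2, 6, 4, 5, 82]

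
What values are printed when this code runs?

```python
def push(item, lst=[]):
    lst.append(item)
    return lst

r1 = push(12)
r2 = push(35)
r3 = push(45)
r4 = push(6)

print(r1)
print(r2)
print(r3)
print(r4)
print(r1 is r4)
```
[12, 35, 45, 6]
[12, 35, 45, 6]
[12, 35, 45, 6]
[12, 35, 45, 6]
True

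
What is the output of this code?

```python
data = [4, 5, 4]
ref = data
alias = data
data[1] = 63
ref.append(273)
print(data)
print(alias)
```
[4, 63, 4, 273]
[4, 63, 4, 273]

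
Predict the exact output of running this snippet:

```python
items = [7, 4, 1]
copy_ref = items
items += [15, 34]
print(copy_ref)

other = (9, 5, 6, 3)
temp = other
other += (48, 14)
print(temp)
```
[7, 4, 1, 15, 34]
(9, 5, 6, 3)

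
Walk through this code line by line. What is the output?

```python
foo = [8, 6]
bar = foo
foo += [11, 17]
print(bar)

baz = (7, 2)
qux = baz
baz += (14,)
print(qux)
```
[8, 6, 11, 17]
(7, 2)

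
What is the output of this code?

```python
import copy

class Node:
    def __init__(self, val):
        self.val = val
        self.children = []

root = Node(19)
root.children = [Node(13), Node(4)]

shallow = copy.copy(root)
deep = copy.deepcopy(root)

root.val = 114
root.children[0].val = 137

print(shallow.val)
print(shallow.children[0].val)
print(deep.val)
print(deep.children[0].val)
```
19
137
19
13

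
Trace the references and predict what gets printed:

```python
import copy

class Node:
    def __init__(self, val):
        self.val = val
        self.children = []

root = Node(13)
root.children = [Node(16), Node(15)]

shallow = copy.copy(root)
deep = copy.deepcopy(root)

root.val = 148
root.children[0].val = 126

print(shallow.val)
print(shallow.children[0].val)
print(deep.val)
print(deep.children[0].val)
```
13
126
13
16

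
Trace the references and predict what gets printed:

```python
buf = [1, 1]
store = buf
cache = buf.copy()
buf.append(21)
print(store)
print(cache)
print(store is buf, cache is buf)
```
[1, 1, 21]
[1, 1]
True False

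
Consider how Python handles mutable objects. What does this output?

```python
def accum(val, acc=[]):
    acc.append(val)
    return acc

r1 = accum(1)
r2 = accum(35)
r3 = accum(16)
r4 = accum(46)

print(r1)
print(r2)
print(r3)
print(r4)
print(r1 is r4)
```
[1, 35, 16, 46]
[1, 35, 16, 46]
[1, 35, 16, 46]
[1, 35, 16, 46]
True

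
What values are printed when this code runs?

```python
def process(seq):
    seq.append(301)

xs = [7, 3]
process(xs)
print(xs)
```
[7, 3, 301]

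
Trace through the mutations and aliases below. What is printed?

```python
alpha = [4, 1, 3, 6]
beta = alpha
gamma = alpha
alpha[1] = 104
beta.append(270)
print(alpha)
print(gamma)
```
[4, 104, 3, 6, 270]
[4, 104, 3, 6, 270]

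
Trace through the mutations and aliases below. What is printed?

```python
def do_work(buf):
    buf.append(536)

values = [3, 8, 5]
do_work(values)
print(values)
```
[3, 8, 5, 536]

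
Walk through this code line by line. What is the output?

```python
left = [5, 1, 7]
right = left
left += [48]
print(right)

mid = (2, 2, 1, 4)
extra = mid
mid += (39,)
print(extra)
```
[5, 1, 7, 48]
(2, 2, 1, 4)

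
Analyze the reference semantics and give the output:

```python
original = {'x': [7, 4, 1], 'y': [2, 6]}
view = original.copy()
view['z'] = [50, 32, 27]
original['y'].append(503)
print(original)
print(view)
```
{'x': [7, 4, 1], 'y': [2, 6, 503]}
{'x': [7, 4, 1], 'y': [2, 6, 503], 'z': [50, 32, 27]}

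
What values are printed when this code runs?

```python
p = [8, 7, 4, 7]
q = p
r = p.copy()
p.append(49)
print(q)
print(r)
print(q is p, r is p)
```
[8, 7, 4, 7, 49]
[8, 7, 4, 7]
True False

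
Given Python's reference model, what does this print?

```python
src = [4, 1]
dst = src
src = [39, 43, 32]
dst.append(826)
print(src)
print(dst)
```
[39, 43, 32]
[4, 1, 826]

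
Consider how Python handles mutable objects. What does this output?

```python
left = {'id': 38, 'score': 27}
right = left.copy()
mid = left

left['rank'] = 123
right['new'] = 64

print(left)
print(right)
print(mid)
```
{'id': 38, 'score': 27, 'rank': 123}
{'id': 38, 'score': 27, 'new': 64}
{'id': 38, 'score': 27, 'rank': 123}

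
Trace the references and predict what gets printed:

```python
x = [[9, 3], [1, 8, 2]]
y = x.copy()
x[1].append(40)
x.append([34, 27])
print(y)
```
[[9, 3], [1, 8, 2, 40]]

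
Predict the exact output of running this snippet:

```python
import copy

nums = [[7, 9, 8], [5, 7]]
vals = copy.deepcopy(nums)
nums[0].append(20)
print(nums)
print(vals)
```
[[7, 9, 8, 20], [5, 7]]
[[7, 9, 8], [5, 7]]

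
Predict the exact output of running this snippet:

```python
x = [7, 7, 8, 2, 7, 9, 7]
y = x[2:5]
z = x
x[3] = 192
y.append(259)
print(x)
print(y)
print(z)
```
[7, 7, 8, 192, 7, 9, 7]
[8, 2, 7, 259]
[7, 7, 8, 192, 7, 9, 7]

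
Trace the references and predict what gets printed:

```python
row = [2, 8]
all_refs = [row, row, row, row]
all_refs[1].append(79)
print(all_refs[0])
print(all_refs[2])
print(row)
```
[2, 8, 79]
[2, 8, 79]
[2, 8, 79]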